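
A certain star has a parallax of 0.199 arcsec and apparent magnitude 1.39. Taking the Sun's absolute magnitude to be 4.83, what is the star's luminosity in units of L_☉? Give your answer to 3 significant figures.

d = 1/p = 1/0.199″ = 5.025 pc
M = m − 5 log₁₀ d + 5 = 1.39 − 5·0.7011 + 5 = 2.884
M − M_☉ = 2.884 − 4.83 = -1.946
L/L_☉ = 10^(−0.4 × -1.946) = 6.002

L/L_☉ ≈ 6.00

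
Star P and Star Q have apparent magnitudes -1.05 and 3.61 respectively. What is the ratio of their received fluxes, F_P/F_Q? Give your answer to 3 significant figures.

F_P/F_Q ≈ 73.1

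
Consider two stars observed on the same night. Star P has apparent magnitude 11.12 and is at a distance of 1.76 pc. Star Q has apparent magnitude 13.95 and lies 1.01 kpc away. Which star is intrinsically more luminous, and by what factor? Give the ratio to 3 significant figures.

Star Q is more luminous, by a factor of 24300.

Star P: M = m − 5 log₁₀ d + 5 = 11.12 − 5·0.2455 + 5 = 14.892
Star Q: d = 1.01 kpc = 1010 pc
Star Q: M = m − 5 log₁₀ d + 5 = 13.95 − 5·3.0043 + 5 = 3.928
ΔM = M_P − M_Q = 14.892 − (3.928) = 10.964; smaller M is more luminous → Star Q.
L ratio = 10^(0.4 |ΔM|) = 10^4.386 = 24300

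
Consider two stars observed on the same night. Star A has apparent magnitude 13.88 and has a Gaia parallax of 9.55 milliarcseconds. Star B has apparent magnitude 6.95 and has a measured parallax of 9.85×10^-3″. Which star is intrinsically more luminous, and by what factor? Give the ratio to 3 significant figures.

Star B is more luminous, by a factor of 556.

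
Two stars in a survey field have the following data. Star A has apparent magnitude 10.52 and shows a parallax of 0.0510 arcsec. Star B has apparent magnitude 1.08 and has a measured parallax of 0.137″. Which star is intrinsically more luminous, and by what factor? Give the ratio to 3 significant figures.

Star A: d = 1/p = 1/0.0510″ = 19.61 pc
Star A: M = m − 5 log₁₀ d + 5 = 10.52 − 5·1.2924 + 5 = 9.058
Star B: d = 1/p = 1/0.137″ = 7.299 pc
Star B: M = m − 5 log₁₀ d + 5 = 1.08 − 5·0.8633 + 5 = 1.764
ΔM = M_A − M_B = 9.058 − (1.764) = 7.294; smaller M is more luminous → Star B.
L ratio = 10^(0.4 |ΔM|) = 10^2.918 = 827.4

Star B is more luminous, by a factor of 827.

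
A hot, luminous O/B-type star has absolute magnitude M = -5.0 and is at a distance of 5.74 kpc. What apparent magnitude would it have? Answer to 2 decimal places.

m ≈ 8.79

d = 5.74 kpc = 5740 pc
m = M + 5 log₁₀ d − 5 = -5.0 + 5·3.7589 − 5 = 8.795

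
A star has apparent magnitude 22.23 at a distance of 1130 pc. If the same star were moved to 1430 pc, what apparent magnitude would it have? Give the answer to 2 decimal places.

m ≈ 22.74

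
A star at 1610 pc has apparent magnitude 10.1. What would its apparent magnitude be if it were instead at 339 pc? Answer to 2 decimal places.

m ≈ 6.72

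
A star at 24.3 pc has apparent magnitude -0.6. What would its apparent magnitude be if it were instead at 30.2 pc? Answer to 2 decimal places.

Flux ∝ 1/d², so Δm = 5 log₁₀(d₂/d₁) = 5 log₁₀(30.2/24.3) = 0.472
m₂ = m₁ + Δm = -0.6 + (0.472) = -0.128

m ≈ -0.13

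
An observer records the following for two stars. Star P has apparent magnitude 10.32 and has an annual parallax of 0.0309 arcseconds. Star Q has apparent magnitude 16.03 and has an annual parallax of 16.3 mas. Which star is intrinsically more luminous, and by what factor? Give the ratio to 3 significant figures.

Star P is more luminous, by a factor of 53.5.

Star P: d = 1/p = 1/0.0309″ = 32.36 pc
Star P: M = m − 5 log₁₀ d + 5 = 10.32 − 5·1.5100 + 5 = 7.770
Star Q: p = 16.3 mas = 0.0163″ → d = 1/p = 61.35 pc
Star Q: M = m − 5 log₁₀ d + 5 = 16.03 − 5·1.7878 + 5 = 12.091
ΔM = M_P − M_Q = 7.770 − (12.091) = -4.321; smaller M is more luminous → Star P.
L ratio = 10^(0.4 |ΔM|) = 10^1.728 = 53.51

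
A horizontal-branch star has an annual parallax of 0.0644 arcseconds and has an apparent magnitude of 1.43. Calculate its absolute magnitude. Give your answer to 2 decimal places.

d = 1/p = 1/0.0644″ = 15.53 pc
5 log₁₀(d/10 pc) = 5 log₁₀(15.53) − 5 = 0.956
M = m − 5 log₁₀(d/10) = 1.43 − 0.956 = 0.474

M ≈ 0.47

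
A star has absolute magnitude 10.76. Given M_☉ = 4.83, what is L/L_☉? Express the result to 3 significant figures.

M − M_☉ = 10.76 − 4.83 = 5.930
L/L_☉ = 10^(−0.4 (M − M_☉)) = 10^-2.372 = 4.246×10^-3

L/L_☉ ≈ 4.25×10^-3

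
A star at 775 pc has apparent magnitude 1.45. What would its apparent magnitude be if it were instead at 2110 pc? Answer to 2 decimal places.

m ≈ 3.62

Flux ∝ 1/d², so Δm = 5 log₁₀(d₂/d₁) = 5 log₁₀(2110/775) = 2.175
m₂ = m₁ + Δm = 1.45 + (2.175) = 3.625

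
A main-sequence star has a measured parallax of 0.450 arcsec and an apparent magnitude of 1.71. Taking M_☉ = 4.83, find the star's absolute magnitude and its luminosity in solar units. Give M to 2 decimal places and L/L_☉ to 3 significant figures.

d = 1/p = 1/0.450″ = 2.222 pc
M = m − 5 log₁₀ d + 5 = 1.71 − 5·0.3468 + 5 = 4.976
M − M_☉ = 4.976 − 4.83 = 0.146
L/L_☉ = 10^(−0.4 × 0.146) = 0.8741

M ≈ 4.98; L/L_☉ ≈ 0.874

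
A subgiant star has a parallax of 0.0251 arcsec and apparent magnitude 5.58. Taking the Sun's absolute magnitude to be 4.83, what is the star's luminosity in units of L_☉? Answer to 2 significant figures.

L/L_☉ ≈ 8.0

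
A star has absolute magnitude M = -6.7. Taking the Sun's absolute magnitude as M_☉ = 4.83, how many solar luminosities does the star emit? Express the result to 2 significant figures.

L/L_☉ ≈ 41000

M − M_☉ = -6.7 − 4.83 = -11.530
L/L_☉ = 10^(−0.4 (M − M_☉)) = 10^4.612 = 40930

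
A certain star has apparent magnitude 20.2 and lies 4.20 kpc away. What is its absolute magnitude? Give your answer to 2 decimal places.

d = 4.20 kpc = 4200 pc
5 log₁₀(d/10 pc) = 5 log₁₀(4200) − 5 = 13.116
M = m − 5 log₁₀(d/10) = 20.2 − 13.116 = 7.084

M ≈ 7.08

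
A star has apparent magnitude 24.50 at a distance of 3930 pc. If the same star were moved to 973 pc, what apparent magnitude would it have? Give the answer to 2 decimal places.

Flux ∝ 1/d², so Δm = 5 log₁₀(d₂/d₁) = 5 log₁₀(973/3930) = -3.031
m₂ = m₁ + Δm = 24.50 + (-3.031) = 21.469

m ≈ 21.47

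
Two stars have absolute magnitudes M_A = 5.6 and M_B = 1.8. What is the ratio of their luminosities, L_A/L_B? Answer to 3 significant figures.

L_A/L_B ≈ 0.0302

ΔM = M_A − M_B = 3.8
L_A/L_B = 10^(−0.4 ΔM) = 10^-1.520 = 0.03020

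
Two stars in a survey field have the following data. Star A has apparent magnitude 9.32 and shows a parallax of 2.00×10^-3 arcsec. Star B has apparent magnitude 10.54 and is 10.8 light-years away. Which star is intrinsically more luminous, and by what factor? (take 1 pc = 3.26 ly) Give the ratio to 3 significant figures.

Star A: d = 1/p = 1/2.00×10^-3″ = 500.0 pc
Star A: M = m − 5 log₁₀ d + 5 = 9.32 − 5·2.6990 + 5 = 0.825
Star B: d = 10.8 ly / 3.26 = 3.313 pc
Star B: M = m − 5 log₁₀ d + 5 = 10.54 − 5·0.5202 + 5 = 12.939
ΔM = M_A − M_B = 0.825 − (12.939) = -12.114; smaller M is more luminous → Star A.
L ratio = 10^(0.4 |ΔM|) = 10^4.846 = 70070

Star A is more luminous, by a factor of 70100.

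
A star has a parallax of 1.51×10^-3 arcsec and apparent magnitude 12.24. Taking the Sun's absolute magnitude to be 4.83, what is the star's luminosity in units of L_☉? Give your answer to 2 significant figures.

L/L_☉ ≈ 4.8

d = 1/p = 1/1.51×10^-3″ = 662.3 pc
M = m − 5 log₁₀ d + 5 = 12.24 − 5·2.8210 + 5 = 3.135
M − M_☉ = 3.135 − 4.83 = -1.695
L/L_☉ = 10^(−0.4 × -1.695) = 4.765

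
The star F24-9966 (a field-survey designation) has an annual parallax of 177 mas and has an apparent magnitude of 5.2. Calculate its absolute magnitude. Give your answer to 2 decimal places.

M ≈ 6.44

p = 177 mas = 0.177″ → d = 1/p = 5.650 pc
5 log₁₀(d/10 pc) = 5 log₁₀(5.650) − 5 = -1.240
M = m − 5 log₁₀(d/10) = 5.2 + 1.240 = 6.440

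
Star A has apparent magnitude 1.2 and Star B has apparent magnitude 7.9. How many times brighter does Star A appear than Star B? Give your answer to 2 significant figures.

480

Δm = 1.2 − (7.9) = -6.7
Flux ratio = 10^(−0.4 Δm) = 10^(−0.4 × -6.7) = 10^2.680 = 478.6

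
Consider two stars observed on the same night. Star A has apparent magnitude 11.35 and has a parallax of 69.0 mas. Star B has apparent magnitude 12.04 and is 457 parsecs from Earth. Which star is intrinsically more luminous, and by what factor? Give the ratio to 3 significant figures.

Star B is more luminous, by a factor of 527.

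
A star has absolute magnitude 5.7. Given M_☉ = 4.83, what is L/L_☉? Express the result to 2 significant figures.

M − M_☉ = 5.7 − 4.83 = 0.870
L/L_☉ = 10^(−0.4 (M − M_☉)) = 10^-0.348 = 0.4487

L/L_☉ ≈ 0.45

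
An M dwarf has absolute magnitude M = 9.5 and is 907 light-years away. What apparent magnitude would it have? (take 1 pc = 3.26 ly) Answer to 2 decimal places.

m ≈ 16.72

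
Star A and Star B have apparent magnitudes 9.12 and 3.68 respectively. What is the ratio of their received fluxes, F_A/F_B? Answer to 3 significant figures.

F_A/F_B ≈ 6.67×10^-3

Δm = 9.12 − (3.68) = 5.44
Flux ratio = 10^(−0.4 Δm) = 10^(−0.4 × 5.44) = 10^-2.176 = 6.668×10^-3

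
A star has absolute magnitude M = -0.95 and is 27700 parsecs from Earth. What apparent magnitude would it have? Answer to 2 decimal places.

m = M + 5 log₁₀ d − 5 = -0.95 + 5·4.4425 − 5 = 16.262

m ≈ 16.26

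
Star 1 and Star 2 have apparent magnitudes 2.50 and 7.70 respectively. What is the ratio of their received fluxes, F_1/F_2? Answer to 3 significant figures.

Magnitude difference = -5.20
Flux ratio = 10^(−0.4 Δm) = 10^(−0.4 × -5.20) = 10^2.080 = 120.2

F_1/F_2 ≈ 120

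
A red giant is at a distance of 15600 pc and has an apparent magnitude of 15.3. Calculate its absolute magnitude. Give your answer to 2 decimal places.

M ≈ -0.67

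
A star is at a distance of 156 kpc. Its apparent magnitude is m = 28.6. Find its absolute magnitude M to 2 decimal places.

M ≈ 7.63

d = 156 kpc = 156000 pc
5 log₁₀(d/10 pc) = 5 log₁₀(156000) − 5 = 20.966
M = m − 5 log₁₀(d/10) = 28.6 − 20.966 = 7.634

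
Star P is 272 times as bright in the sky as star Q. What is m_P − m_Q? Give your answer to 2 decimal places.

m_P − m_Q ≈ -6.09

Pogson: Δm = −2.5 log₁₀(ratio) = −2.5 log₁₀(272) = −2.5 × 2.4346 = -6.086
Star P is brighter, so it has the smaller magnitude: the difference is negative.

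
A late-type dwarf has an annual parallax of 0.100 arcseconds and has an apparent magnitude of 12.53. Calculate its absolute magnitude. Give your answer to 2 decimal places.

d = 1/p = 1/0.100″ = 10.00 pc
5 log₁₀(d/10 pc) = 5 log₁₀(10.00) − 5 = 0.000
M = m − 5 log₁₀(d/10) = 12.53 − 0.000 = 12.530

M ≈ 12.53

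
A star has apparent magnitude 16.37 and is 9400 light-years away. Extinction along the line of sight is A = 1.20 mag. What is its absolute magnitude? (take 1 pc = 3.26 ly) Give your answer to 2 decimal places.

M ≈ 2.87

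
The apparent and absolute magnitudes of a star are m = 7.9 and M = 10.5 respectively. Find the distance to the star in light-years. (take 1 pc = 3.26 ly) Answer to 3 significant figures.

μ = m − M = -2.600
m − M = 5 log₁₀ d − 5
log₁₀ d = (m − M)/5 + 1 = 0.4800
d = 10^0.4800 = 3.020 pc
= 9.845 ly

d ≈ 9.85 ly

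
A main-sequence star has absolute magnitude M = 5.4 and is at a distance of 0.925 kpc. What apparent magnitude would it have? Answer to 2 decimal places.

d = 0.925 kpc = 925.0 pc
m = M + 5 log₁₀ d − 5 = 5.4 + 5·2.9661 − 5 = 15.231

m ≈ 15.23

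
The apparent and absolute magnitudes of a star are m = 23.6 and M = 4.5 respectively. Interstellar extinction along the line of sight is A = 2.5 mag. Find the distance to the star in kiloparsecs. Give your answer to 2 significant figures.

d ≈ 21 kpc

m − M = 5 log₁₀(d/10 pc) + A  ⇒  23.6 − (4.5) − 2.5 = 5 log₁₀(d/10)
16.600 = 5 log₁₀(d/10)
log₁₀ d = (m − M − A)/5 + 1 = 4.3200
d = 10^4.3200 = 20890 pc
= 20.89 kpc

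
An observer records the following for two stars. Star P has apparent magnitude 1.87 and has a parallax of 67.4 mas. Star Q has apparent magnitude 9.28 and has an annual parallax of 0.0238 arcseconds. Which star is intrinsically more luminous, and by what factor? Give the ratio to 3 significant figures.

Star P is more luminous, by a factor of 115.

Star P: p = 67.4 mas = 0.0674″ → d = 1/p = 14.84 pc
Star P: M = m − 5 log₁₀ d + 5 = 1.87 − 5·1.1713 + 5 = 1.013
Star Q: d = 1/p = 1/0.0238″ = 42.02 pc
Star Q: M = m − 5 log₁₀ d + 5 = 9.28 − 5·1.6234 + 5 = 6.163
ΔM = M_P − M_Q = 1.013 − (6.163) = -5.150; smaller M is more luminous → Star P.
L ratio = 10^(0.4 |ΔM|) = 10^2.060 = 114.8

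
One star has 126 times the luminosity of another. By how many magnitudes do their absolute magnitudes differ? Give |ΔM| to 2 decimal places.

|ΔM| ≈ 5.25

Pogson: ΔM = −2.5 log₁₀(ratio) = −2.5 log₁₀(126) = −2.5 × 2.1004 = -5.251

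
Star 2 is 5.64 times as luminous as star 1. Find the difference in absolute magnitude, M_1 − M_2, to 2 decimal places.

M_1 − M_2 ≈ 1.88

Pogson: ΔM = −2.5 log₁₀(ratio) = −2.5 log₁₀(5.64) = −2.5 × 0.7513 = -1.878
Star 2 is brighter so has the smaller magnitude: M_1 − M_2 is positive.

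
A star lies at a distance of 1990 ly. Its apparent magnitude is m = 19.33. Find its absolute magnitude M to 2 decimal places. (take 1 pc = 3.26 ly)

d = 1990 ly / 3.26 = 610.4 pc
5 log₁₀(d/10 pc) = 5 log₁₀(610.4) − 5 = 8.928
M = m − 5 log₁₀(d/10) = 19.33 − 8.928 = 10.402

M ≈ 10.40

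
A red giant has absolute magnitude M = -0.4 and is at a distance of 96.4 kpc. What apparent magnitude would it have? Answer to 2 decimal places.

d = 96.4 kpc = 96400 pc
m = M + 5 log₁₀ d − 5 = -0.4 + 5·4.9841 − 5 = 19.520

m ≈ 19.52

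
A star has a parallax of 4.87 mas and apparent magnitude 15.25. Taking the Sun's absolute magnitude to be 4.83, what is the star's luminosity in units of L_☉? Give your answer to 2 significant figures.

L/L_☉ ≈ 0.029

d = 1/p = 1000/4.87 mas = 205.3 pc
M = m − 5 log₁₀ d + 5 = 15.25 − 5·2.3125 + 5 = 8.688
M − M_☉ = 8.688 − 4.83 = 3.858
L/L_☉ = 10^(−0.4 × 3.858) = 0.02864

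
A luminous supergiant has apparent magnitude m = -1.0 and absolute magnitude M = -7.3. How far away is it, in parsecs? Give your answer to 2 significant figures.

d ≈ 180 pc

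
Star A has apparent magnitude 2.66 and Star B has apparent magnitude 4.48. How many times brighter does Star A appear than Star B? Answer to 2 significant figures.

5.3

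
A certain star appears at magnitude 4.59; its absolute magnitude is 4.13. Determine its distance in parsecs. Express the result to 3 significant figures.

d ≈ 12.4 pc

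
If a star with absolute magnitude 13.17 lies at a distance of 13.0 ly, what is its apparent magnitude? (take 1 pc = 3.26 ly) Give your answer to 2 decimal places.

m ≈ 11.17

d = 13.0 ly / 3.26 = 3.988 pc
m = M + 5 log₁₀ d − 5 = 13.17 + 5·0.6007 − 5 = 11.174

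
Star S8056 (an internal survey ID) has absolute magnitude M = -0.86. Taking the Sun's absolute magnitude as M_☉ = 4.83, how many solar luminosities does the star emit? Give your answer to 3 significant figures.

M − M_☉ = -0.86 − 4.83 = -5.690
L/L_☉ = 10^(−0.4 (M − M_☉)) = 10^2.276 = 188.8

L/L_☉ ≈ 189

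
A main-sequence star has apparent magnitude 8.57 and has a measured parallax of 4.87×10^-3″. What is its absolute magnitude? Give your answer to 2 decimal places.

M ≈ 2.01

d = 1/p = 1/4.87×10^-3″ = 205.3 pc
5 log₁₀(d/10 pc) = 5 log₁₀(205.3) − 5 = 6.562
M = m − 5 log₁₀(d/10) = 8.57 − 6.562 = 2.008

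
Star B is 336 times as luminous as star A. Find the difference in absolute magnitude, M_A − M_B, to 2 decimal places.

M_A − M_B ≈ 6.32

Pogson: ΔM = −2.5 log₁₀(ratio) = −2.5 log₁₀(336) = −2.5 × 2.5263 = -6.316
Star B is brighter so has the smaller magnitude: M_A − M_B is positive.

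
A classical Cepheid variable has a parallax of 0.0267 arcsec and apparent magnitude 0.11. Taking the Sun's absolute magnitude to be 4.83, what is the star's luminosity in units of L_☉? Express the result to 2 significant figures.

d = 1/p = 1/0.0267″ = 37.45 pc
M = m − 5 log₁₀ d + 5 = 0.11 − 5·1.5735 + 5 = -2.757
M − M_☉ = -2.757 − 4.83 = -7.587
L/L_☉ = 10^(−0.4 × -7.587) = 1084

L/L_☉ ≈ 1100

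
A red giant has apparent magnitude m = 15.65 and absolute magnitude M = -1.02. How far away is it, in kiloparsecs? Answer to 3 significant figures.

d ≈ 21.6 kpc

μ = m − M = 16.670
m − M = 5 log₁₀ d − 5
log₁₀ d = (m − M)/5 + 1 = 4.3340
d = 10^4.3340 = 21580 pc
= 21.58 kpc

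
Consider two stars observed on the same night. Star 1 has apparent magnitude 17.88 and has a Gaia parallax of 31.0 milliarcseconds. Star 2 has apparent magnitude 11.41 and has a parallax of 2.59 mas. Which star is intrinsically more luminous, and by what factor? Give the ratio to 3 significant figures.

Star 2 is more luminous, by a factor of 55500.

Star 1: p = 31.0 mas = 0.0310″ → d = 1/p = 32.26 pc
Star 1: M = m − 5 log₁₀ d + 5 = 17.88 − 5·1.5086 + 5 = 15.337
Star 2: p = 2.59 mas = 2.59×10^-3″ → d = 1/p = 386.1 pc
Star 2: M = m − 5 log₁₀ d + 5 = 11.41 − 5·2.5867 + 5 = 3.476
ΔM = M_1 − M_2 = 15.337 − (3.476) = 11.860; smaller M is more luminous → Star 2.
L ratio = 10^(0.4 |ΔM|) = 10^4.744 = 55480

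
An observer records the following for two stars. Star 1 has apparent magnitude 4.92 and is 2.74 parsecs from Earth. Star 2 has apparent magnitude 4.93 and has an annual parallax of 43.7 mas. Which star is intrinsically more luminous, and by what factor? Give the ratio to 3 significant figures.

Star 2 is more luminous, by a factor of 69.1.

Star 1: M = m − 5 log₁₀ d + 5 = 4.92 − 5·0.4378 + 5 = 7.731
Star 2: p = 43.7 mas = 0.0437″ → d = 1/p = 22.88 pc
Star 2: M = m − 5 log₁₀ d + 5 = 4.93 − 5·1.3595 + 5 = 3.132
ΔM = M_1 − M_2 = 7.731 − (3.132) = 4.599; smaller M is more luminous → Star 2.
L ratio = 10^(0.4 |ΔM|) = 10^1.840 = 69.11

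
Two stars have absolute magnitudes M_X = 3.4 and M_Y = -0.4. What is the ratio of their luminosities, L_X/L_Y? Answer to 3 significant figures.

L_X/L_Y ≈ 0.0302

ΔM = M_X − M_Y = 3.8
L_X/L_Y = 10^(−0.4 ΔM) = 10^-1.520 = 0.03020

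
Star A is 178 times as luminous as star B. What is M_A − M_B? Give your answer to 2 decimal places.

M_A − M_B ≈ -5.63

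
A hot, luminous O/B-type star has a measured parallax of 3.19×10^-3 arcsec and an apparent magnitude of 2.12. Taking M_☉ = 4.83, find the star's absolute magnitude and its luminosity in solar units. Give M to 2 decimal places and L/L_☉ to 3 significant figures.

M ≈ -5.36; L/L_☉ ≈ 11900

d = 1/p = 1/3.19×10^-3″ = 313.5 pc
M = m − 5 log₁₀ d + 5 = 2.12 − 5·2.4962 + 5 = -5.361
M − M_☉ = -5.361 − 4.83 = -10.191
L/L_☉ = 10^(−0.4 × -10.191) = 11920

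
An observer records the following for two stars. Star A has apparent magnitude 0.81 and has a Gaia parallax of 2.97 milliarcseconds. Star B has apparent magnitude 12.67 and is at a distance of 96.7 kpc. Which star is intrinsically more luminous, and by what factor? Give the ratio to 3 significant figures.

Star B is more luminous, by a factor of 1.49.

Star A: p = 2.97 mas = 2.97×10^-3″ → d = 1/p = 336.7 pc
Star A: M = m − 5 log₁₀ d + 5 = 0.81 − 5·2.5272 + 5 = -6.826
Star B: d = 96.7 kpc = 96700 pc
Star B: M = m − 5 log₁₀ d + 5 = 12.67 − 5·4.9854 + 5 = -7.257
ΔM = M_A − M_B = -6.826 − (-7.257) = 0.431; smaller M is more luminous → Star B.
L ratio = 10^(0.4 |ΔM|) = 10^0.172 = 1.487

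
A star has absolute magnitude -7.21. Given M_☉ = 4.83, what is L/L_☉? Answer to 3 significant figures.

M − M_☉ = -7.21 − 4.83 = -12.040
L/L_☉ = 10^(−0.4 (M − M_☉)) = 10^4.816 = 65460

L/L_☉ ≈ 65500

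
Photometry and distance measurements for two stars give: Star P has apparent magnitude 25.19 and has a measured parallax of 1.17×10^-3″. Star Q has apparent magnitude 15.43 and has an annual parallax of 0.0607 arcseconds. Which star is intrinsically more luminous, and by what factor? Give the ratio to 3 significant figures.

Star Q is more luminous, by a factor of 2.98.

Star P: d = 1/p = 1/1.17×10^-3″ = 854.7 pc
Star P: M = m − 5 log₁₀ d + 5 = 25.19 − 5·2.9318 + 5 = 15.531
Star Q: d = 1/p = 1/0.0607″ = 16.47 pc
Star Q: M = m − 5 log₁₀ d + 5 = 15.43 − 5·1.2168 + 5 = 14.346
ΔM = M_P − M_Q = 15.531 − (14.346) = 1.185; smaller M is more luminous → Star Q.
L ratio = 10^(0.4 |ΔM|) = 10^0.474 = 2.978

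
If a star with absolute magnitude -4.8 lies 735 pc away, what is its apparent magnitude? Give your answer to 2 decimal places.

m ≈ 4.53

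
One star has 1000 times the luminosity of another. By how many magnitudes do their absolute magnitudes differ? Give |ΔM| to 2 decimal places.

|ΔM| ≈ 7.50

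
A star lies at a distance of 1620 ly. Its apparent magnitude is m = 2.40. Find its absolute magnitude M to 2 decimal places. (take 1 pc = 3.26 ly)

M ≈ -6.08

d = 1620 ly / 3.26 = 496.9 pc
5 log₁₀(d/10 pc) = 5 log₁₀(496.9) − 5 = 8.481
M = m − 5 log₁₀(d/10) = 2.40 − 8.481 = -6.081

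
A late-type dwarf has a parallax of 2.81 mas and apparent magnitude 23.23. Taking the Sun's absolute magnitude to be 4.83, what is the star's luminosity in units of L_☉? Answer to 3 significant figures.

d = 1/p = 1000/2.81 mas = 355.9 pc
M = m − 5 log₁₀ d + 5 = 23.23 − 5·2.5513 + 5 = 15.474
M − M_☉ = 15.474 − 4.83 = 10.644
L/L_☉ = 10^(−0.4 × 10.644) = 5.528×10^-5

L/L_☉ ≈ 5.53×10^-5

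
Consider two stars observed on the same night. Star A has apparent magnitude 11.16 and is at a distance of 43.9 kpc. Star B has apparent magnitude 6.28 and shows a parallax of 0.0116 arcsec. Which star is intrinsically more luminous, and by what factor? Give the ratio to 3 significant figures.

Star A is more luminous, by a factor of 2900.

Star A: d = 43.9 kpc = 43900 pc
Star A: M = m − 5 log₁₀ d + 5 = 11.16 − 5·4.6425 + 5 = -7.052
Star B: d = 1/p = 1/0.0116″ = 86.21 pc
Star B: M = m − 5 log₁₀ d + 5 = 6.28 − 5·1.9355 + 5 = 1.602
ΔM = M_A − M_B = -7.052 − (1.602) = -8.655; smaller M is more luminous → Star A.
L ratio = 10^(0.4 |ΔM|) = 10^3.462 = 2896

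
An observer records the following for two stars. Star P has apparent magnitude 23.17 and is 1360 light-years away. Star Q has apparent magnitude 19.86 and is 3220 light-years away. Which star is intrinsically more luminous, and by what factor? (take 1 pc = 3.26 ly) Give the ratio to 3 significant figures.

Star Q is more luminous, by a factor of 118.

Star P: d = 1360 ly / 3.26 = 417.2 pc
Star P: M = m − 5 log₁₀ d + 5 = 23.17 − 5·2.6203 + 5 = 15.068
Star Q: d = 3220 ly / 3.26 = 987.7 pc
Star Q: M = m − 5 log₁₀ d + 5 = 19.86 − 5·2.9946 + 5 = 9.887
ΔM = M_P − M_Q = 15.068 − (9.887) = 5.182; smaller M is more luminous → Star Q.
L ratio = 10^(0.4 |ΔM|) = 10^2.073 = 118.2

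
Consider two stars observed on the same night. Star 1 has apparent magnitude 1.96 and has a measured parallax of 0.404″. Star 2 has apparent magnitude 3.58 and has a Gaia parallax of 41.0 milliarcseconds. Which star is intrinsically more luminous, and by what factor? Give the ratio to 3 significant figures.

Star 1: d = 1/p = 1/0.404″ = 2.475 pc
Star 1: M = m − 5 log₁₀ d + 5 = 1.96 − 5·0.3936 + 5 = 4.992
Star 2: p = 41.0 mas = 0.0410″ → d = 1/p = 24.39 pc
Star 2: M = m − 5 log₁₀ d + 5 = 3.58 − 5·1.3872 + 5 = 1.644
ΔM = M_1 − M_2 = 4.992 − (1.644) = 3.348; smaller M is more luminous → Star 2.
L ratio = 10^(0.4 |ΔM|) = 10^1.339 = 21.84

Star 2 is more luminous, by a factor of 21.8.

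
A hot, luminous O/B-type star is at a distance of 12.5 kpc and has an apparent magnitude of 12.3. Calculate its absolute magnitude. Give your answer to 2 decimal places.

d = 12.5 kpc = 12500 pc
5 log₁₀(d/10 pc) = 5 log₁₀(12500) − 5 = 15.485
M = m − 5 log₁₀(d/10) = 12.3 − 15.485 = -3.185

M ≈ -3.18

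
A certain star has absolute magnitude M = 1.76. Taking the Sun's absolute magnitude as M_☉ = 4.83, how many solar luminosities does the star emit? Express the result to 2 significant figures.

M − M_☉ = 1.76 − 4.83 = -3.070
L/L_☉ = 10^(−0.4 (M − M_☉)) = 10^1.228 = 16.90

L/L_☉ ≈ 17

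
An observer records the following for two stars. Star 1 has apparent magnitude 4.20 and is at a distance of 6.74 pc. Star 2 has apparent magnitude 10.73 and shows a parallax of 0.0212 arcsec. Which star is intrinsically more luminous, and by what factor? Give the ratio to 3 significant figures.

Star 1 is more luminous, by a factor of 8.36.

Star 1: M = m − 5 log₁₀ d + 5 = 4.20 − 5·0.8287 + 5 = 5.057
Star 2: d = 1/p = 1/0.0212″ = 47.17 pc
Star 2: M = m − 5 log₁₀ d + 5 = 10.73 − 5·1.6737 + 5 = 7.362
ΔM = M_1 − M_2 = 5.057 − (7.362) = -2.305; smaller M is more luminous → Star 1.
L ratio = 10^(0.4 |ΔM|) = 10^0.922 = 8.356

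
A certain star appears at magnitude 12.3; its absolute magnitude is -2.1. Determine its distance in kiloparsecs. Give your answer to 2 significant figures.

d ≈ 7.6 kpc

Distance modulus: m − M = 12.3 − (-2.1) = 14.400
m − M = 5 log₁₀ d − 5
log₁₀ d = (m − M)/5 + 1 = 3.8800
d = 10^3.8800 = 7586 pc
= 7.586 kpc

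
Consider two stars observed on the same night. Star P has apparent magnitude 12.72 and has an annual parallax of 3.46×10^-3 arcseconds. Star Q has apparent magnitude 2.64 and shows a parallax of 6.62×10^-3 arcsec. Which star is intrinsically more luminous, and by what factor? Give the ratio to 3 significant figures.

Star Q is more luminous, by a factor of 2940.

Star P: d = 1/p = 1/3.46×10^-3″ = 289.0 pc
Star P: M = m − 5 log₁₀ d + 5 = 12.72 − 5·2.4609 + 5 = 5.415
Star Q: d = 1/p = 1/6.62×10^-3″ = 151.1 pc
Star Q: M = m − 5 log₁₀ d + 5 = 2.64 − 5·2.1791 + 5 = -3.256
ΔM = M_P − M_Q = 5.415 − (-3.256) = 8.671; smaller M is more luminous → Star Q.
L ratio = 10^(0.4 |ΔM|) = 10^3.468 = 2941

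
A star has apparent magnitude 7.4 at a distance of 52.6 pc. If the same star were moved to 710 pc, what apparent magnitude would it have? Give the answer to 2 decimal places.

m ≈ 13.05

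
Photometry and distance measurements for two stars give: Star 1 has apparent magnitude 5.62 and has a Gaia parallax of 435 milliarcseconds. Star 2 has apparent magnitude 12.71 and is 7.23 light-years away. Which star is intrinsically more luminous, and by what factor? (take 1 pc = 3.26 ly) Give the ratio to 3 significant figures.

Star 1: p = 435 mas = 0.435″ → d = 1/p = 2.299 pc
Star 1: M = m − 5 log₁₀ d + 5 = 5.62 − 5·0.3615 + 5 = 8.812
Star 2: d = 7.23 ly / 3.26 = 2.218 pc
Star 2: M = m − 5 log₁₀ d + 5 = 12.71 − 5·0.3459 + 5 = 15.980
ΔM = M_1 − M_2 = 8.812 − (15.980) = -7.168; smaller M is more luminous → Star 1.
L ratio = 10^(0.4 |ΔM|) = 10^2.867 = 736.5

Star 1 is more luminous, by a factor of 737.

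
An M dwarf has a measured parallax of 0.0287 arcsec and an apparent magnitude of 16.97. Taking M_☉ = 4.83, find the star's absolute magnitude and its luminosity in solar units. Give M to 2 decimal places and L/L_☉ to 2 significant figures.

d = 1/p = 1/0.0287″ = 34.84 pc
M = m − 5 log₁₀ d + 5 = 16.97 − 5·1.5421 + 5 = 14.259
M − M_☉ = 14.259 − 4.83 = 9.429
L/L_☉ = 10^(−0.4 × 9.429) = 1.691×10^-4

M ≈ 14.26; L/L_☉ ≈ 1.7×10^-4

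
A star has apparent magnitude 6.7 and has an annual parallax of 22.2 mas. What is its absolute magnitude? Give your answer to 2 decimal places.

p = 22.2 mas = 0.0222″ → d = 1/p = 45.05 pc
5 log₁₀(d/10 pc) = 5 log₁₀(45.05) − 5 = 3.268
M = m − 5 log₁₀(d/10) = 6.7 − 3.268 = 3.432

M ≈ 3.43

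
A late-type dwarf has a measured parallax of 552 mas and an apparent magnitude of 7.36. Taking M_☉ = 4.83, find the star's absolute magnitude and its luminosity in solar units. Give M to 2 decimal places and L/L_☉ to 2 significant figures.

M ≈ 11.07; L/L_☉ ≈ 3.2×10^-3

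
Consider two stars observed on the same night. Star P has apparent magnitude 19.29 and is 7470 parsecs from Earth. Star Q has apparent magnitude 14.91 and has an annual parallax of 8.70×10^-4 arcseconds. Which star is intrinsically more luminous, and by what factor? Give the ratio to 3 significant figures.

Star P: M = m − 5 log₁₀ d + 5 = 19.29 − 5·3.8733 + 5 = 4.923
Star Q: d = 1/p = 1/8.70×10^-4″ = 1149 pc
Star Q: M = m − 5 log₁₀ d + 5 = 14.91 − 5·3.0605 + 5 = 4.608
ΔM = M_P − M_Q = 4.923 − (4.608) = 0.316; smaller M is more luminous → Star Q.
L ratio = 10^(0.4 |ΔM|) = 10^0.126 = 1.338

Star Q is more luminous, by a factor of 1.34.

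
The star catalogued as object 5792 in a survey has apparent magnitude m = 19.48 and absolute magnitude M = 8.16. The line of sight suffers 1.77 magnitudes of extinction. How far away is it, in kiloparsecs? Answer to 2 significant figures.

d ≈ 0.81 kpc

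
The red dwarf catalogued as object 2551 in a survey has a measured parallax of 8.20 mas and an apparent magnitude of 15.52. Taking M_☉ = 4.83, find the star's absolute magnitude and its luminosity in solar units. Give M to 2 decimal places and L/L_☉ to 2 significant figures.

M ≈ 10.09; L/L_☉ ≈ 7.9×10^-3

d = 1/p = 1000/8.20 mas = 122.0 pc
M = m − 5 log₁₀ d + 5 = 15.52 − 5·2.0862 + 5 = 10.089
M − M_☉ = 10.089 − 4.83 = 5.259
L/L_☉ = 10^(−0.4 × 5.259) = 7.877×10^-3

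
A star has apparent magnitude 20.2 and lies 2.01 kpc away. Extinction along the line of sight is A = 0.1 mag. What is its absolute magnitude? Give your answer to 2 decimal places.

M ≈ 8.58

d = 2.01 kpc = 2010 pc
5 log₁₀(d/10 pc) = 5 log₁₀(2010) − 5 = 11.516
M = m − 5 log₁₀(d/10) − A = 20.2 − 11.516 − 0.1 = 8.584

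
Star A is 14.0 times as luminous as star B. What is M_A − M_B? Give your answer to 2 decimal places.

M_A − M_B ≈ -2.87

Pogson: ΔM = −2.5 log₁₀(ratio) = −2.5 log₁₀(14.0) = −2.5 × 1.1461 = -2.865
Star A is brighter, so it has the smaller magnitude: the difference is negative.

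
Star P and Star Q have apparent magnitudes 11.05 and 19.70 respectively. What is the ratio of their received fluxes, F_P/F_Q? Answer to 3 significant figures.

F_P/F_Q ≈ 2880

Δm = 11.05 − (19.70) = -8.65
Flux ratio = 10^(−0.4 Δm) = 10^(−0.4 × -8.65) = 10^3.460 = 2884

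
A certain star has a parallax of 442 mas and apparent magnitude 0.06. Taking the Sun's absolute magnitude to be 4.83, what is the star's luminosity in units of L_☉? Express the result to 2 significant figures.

d = 1/p = 1000/442 mas = 2.262 pc
M = m − 5 log₁₀ d + 5 = 0.06 − 5·0.3546 + 5 = 3.287
M − M_☉ = 3.287 − 4.83 = -1.543
L/L_☉ = 10^(−0.4 × -1.543) = 4.141

L/L_☉ ≈ 4.1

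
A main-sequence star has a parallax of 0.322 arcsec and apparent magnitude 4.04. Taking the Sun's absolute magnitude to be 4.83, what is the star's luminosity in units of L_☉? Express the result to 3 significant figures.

L/L_☉ ≈ 0.200

d = 1/p = 1/0.322″ = 3.106 pc
M = m − 5 log₁₀ d + 5 = 4.04 − 5·0.4921 + 5 = 6.579
M − M_☉ = 6.579 − 4.83 = 1.749
L/L_☉ = 10^(−0.4 × 1.749) = 0.1997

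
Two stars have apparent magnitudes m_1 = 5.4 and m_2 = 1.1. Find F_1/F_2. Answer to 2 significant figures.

F_1/F_2 ≈ 0.019

Δm = 5.4 − (1.1) = 4.3
Flux ratio = 10^(−0.4 Δm) = 10^(−0.4 × 4.3) = 10^-1.720 = 0.01905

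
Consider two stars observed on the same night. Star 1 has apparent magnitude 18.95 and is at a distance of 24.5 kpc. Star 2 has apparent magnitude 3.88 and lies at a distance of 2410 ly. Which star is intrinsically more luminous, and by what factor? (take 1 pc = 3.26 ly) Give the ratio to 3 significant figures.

Star 2 is more luminous, by a factor of 971.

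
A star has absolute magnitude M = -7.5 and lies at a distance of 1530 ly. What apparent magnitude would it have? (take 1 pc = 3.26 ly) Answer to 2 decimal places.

m ≈ 0.86

d = 1530 ly / 3.26 = 469.3 pc
m = M + 5 log₁₀ d − 5 = -7.5 + 5·2.6715 − 5 = 0.857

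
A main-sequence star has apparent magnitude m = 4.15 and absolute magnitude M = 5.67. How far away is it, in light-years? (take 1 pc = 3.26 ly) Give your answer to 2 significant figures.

Distance modulus: m − M = 4.15 − (5.67) = -1.520
m − M = 5 log₁₀ d − 5
log₁₀ d = (m − M)/5 + 1 = 0.6960
d = 10^0.6960 = 4.966 pc
= 16.19 ly

d ≈ 16 ly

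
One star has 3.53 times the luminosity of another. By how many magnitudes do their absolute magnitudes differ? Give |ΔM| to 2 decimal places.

|ΔM| ≈ 1.37

Pogson: ΔM = −2.5 log₁₀(ratio) = −2.5 log₁₀(3.53) = −2.5 × 0.5478 = -1.369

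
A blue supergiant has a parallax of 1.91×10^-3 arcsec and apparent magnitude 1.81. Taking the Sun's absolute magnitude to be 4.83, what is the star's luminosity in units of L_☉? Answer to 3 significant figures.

L/L_☉ ≈ 44300

d = 1/p = 1/1.91×10^-3″ = 523.6 pc
M = m − 5 log₁₀ d + 5 = 1.81 − 5·2.7190 + 5 = -6.785
M − M_☉ = -6.785 − 4.83 = -11.615
L/L_☉ = 10^(−0.4 × -11.615) = 44250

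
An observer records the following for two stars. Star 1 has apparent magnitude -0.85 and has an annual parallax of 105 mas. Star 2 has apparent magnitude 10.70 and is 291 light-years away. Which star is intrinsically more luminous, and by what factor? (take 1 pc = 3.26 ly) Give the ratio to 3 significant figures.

Star 1: p = 105 mas = 0.105″ → d = 1/p = 9.524 pc
Star 1: M = m − 5 log₁₀ d + 5 = -0.85 − 5·0.9788 + 5 = -0.744
Star 2: d = 291 ly / 3.26 = 89.26 pc
Star 2: M = m − 5 log₁₀ d + 5 = 10.70 − 5·1.9507 + 5 = 5.947
ΔM = M_1 − M_2 = -0.744 − (5.947) = -6.691; smaller M is more luminous → Star 1.
L ratio = 10^(0.4 |ΔM|) = 10^2.676 = 474.5

Star 1 is more luminous, by a factor of 475.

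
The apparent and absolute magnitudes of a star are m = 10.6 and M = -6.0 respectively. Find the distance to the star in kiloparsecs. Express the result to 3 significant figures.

d ≈ 20.9 kpc

μ = m − M = 16.600
m − M = 5 log₁₀ d − 5
log₁₀ d = (m − M)/5 + 1 = 4.3200
d = 10^4.3200 = 20890 pc
= 20.89 kpc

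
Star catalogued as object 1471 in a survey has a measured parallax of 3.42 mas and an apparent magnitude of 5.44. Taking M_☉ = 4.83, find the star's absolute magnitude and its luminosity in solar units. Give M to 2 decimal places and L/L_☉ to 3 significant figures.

M ≈ -1.89; L/L_☉ ≈ 487

d = 1/p = 1000/3.42 mas = 292.4 pc
M = m − 5 log₁₀ d + 5 = 5.44 − 5·2.4660 + 5 = -1.890
M − M_☉ = -1.890 − 4.83 = -6.720
L/L_☉ = 10^(−0.4 × -6.720) = 487.5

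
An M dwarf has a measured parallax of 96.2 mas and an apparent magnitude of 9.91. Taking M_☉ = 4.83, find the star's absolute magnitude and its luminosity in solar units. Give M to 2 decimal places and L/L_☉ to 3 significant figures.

M ≈ 9.83; L/L_☉ ≈ 0.0100

d = 1/p = 1000/96.2 mas = 10.40 pc
M = m − 5 log₁₀ d + 5 = 9.91 − 5·1.0168 + 5 = 9.826
M − M_☉ = 9.826 − 4.83 = 4.996
L/L_☉ = 10^(−0.4 × 4.996) = 0.01004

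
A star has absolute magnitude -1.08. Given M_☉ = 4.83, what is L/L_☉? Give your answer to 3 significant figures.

M − M_☉ = -1.08 − 4.83 = -5.910
L/L_☉ = 10^(−0.4 (M − M_☉)) = 10^2.364 = 231.2

L/L_☉ ≈ 231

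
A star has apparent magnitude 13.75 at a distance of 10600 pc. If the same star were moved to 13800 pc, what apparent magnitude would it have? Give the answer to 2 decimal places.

Flux ∝ 1/d², so Δm = 5 log₁₀(d₂/d₁) = 5 log₁₀(13800/10600) = 0.573
m₂ = m₁ + Δm = 13.75 + (0.573) = 14.323

m ≈ 14.32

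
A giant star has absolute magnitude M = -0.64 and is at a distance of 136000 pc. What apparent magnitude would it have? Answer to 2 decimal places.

m = M + 5 log₁₀ d − 5 = -0.64 + 5·5.1335 − 5 = 20.028

m ≈ 20.03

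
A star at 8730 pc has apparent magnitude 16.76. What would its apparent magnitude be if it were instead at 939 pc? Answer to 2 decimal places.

m ≈ 11.92

Flux ∝ 1/d², so Δm = 5 log₁₀(d₂/d₁) = 5 log₁₀(939/8730) = -4.842
m₂ = m₁ + Δm = 16.76 + (-4.842) = 11.918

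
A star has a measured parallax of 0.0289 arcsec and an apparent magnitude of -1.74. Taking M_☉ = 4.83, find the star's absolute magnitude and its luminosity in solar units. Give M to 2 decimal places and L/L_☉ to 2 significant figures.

M ≈ -4.44; L/L_☉ ≈ 5100

d = 1/p = 1/0.0289″ = 34.60 pc
M = m − 5 log₁₀ d + 5 = -1.74 − 5·1.5391 + 5 = -4.436
M − M_☉ = -4.436 − 4.83 = -9.266
L/L_☉ = 10^(−0.4 × -9.266) = 5084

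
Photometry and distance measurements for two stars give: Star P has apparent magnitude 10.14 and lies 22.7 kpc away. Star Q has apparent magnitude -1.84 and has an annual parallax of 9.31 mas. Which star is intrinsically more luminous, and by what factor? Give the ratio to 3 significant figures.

Star Q is more luminous, by a factor of 1.39.

Star P: d = 22.7 kpc = 22700 pc
Star P: M = m − 5 log₁₀ d + 5 = 10.14 − 5·4.3560 + 5 = -6.640
Star Q: p = 9.31 mas = 9.31×10^-3″ → d = 1/p = 107.4 pc
Star Q: M = m − 5 log₁₀ d + 5 = -1.84 − 5·2.0311 + 5 = -6.995
ΔM = M_P − M_Q = -6.640 − (-6.995) = 0.355; smaller M is more luminous → Star Q.
L ratio = 10^(0.4 |ΔM|) = 10^0.142 = 1.387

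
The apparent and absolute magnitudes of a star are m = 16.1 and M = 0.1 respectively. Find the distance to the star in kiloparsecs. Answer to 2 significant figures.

d ≈ 16 kpc

Distance modulus: m − M = 16.1 − (0.1) = 16.000
m − M = 5 log₁₀ d − 5
log₁₀ d = (m − M)/5 + 1 = 4.2000
d = 10^4.2000 = 15850 pc
= 15.85 kpc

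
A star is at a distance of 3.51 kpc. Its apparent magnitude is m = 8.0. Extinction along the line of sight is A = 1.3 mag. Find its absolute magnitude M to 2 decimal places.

M ≈ -6.03

d = 3.51 kpc = 3510 pc
5 log₁₀(d/10 pc) = 5 log₁₀(3510) − 5 = 12.727
M = m − 5 log₁₀(d/10) − A = 8.0 − 12.727 − 1.3 = -6.027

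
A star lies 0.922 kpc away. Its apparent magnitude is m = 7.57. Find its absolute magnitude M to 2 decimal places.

M ≈ -2.25

d = 0.922 kpc = 922.0 pc
5 log₁₀(d/10 pc) = 5 log₁₀(922.0) − 5 = 9.824
M = m − 5 log₁₀(d/10) = 7.57 − 9.824 = -2.254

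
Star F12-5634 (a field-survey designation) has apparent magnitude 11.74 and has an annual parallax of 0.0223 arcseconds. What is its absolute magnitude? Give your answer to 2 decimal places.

d = 1/p = 1/0.0223″ = 44.84 pc
5 log₁₀(d/10 pc) = 5 log₁₀(44.84) − 5 = 3.258
M = m − 5 log₁₀(d/10) = 11.74 − 3.258 = 8.482

M ≈ 8.48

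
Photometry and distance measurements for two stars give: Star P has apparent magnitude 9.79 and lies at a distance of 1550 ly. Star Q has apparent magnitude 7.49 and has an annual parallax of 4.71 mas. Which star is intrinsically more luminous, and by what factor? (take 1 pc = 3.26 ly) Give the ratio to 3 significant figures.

Star Q is more luminous, by a factor of 1.66.

Star P: d = 1550 ly / 3.26 = 475.5 pc
Star P: M = m − 5 log₁₀ d + 5 = 9.79 − 5·2.6771 + 5 = 1.404
Star Q: p = 4.71 mas = 4.71×10^-3″ → d = 1/p = 212.3 pc
Star Q: M = m − 5 log₁₀ d + 5 = 7.49 − 5·2.3270 + 5 = 0.855
ΔM = M_P − M_Q = 1.404 − (0.855) = 0.549; smaller M is more luminous → Star Q.
L ratio = 10^(0.4 |ΔM|) = 10^0.220 = 1.659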